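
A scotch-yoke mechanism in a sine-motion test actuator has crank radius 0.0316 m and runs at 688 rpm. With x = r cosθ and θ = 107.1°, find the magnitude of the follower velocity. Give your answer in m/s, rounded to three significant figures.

ω = 72.05 rad/s (from 688 rpm).
x = r cosθ ⇒ ẋ = −rω sinθ.
|v| = rω|sinθ| = 0.0316·72.05·|sin 107.1°| = 2.176 m/s.

2.18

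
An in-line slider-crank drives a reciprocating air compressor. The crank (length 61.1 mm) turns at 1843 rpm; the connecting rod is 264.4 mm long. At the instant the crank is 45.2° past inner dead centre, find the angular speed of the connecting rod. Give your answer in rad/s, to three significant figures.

ω = 193 rad/s (converted from 1843 rpm).
The rod makes angle φ with the slider axis where L sinφ = r sinθ; differentiating, L cosφ·φ̇ = r ω cosθ.
L cosφ = √(L² − r² sin²θ) = 0.26082 m.
|ω_rod| = r ω |cosθ| / √(L² − r² sin²θ) = 0.0611·193·0.70463/0.26082 = 31.858 rad/s.

31.9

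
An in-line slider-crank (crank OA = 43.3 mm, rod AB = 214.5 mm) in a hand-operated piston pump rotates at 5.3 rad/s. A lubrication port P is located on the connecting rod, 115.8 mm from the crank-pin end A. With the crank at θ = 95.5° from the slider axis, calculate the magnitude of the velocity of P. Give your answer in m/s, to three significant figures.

0.226

ω = 5.3 rad/s.  Crank-pin speed |V_A| = rω = 0.22949 m/s, perpendicular to OA.
Rod angle: sinφ = −(r/L) sinθ ⇒ φ = -11.592°; ω_rod = −rω cosθ/√(L²−r²sin²θ) = +0.10468 rad/s.
V_P = V_A + ω_rod × AP, with AP = 0.1158 m along the rod.
Components: V_Px = −rω sinθ − a·ω_rod·sinφ = -0.226 m/s;  V_Py = rω cosθ + a·ω_rod·cosφ = -0.010121 m/s.
|V_P| = √(V_Px² + V_Py²) = 0.22622 m/s.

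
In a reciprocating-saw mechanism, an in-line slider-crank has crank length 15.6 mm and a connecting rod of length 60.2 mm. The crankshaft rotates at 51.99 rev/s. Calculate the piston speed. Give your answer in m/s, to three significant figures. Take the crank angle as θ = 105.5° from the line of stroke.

ω = 2π·52 = 326.7 rad/s
For an in-line slider-crank, x = r cosθ + √(L² − r² sin²θ), so v = −rω sinθ·[1 + r cosθ/√(L² − r² sin²θ)].
With r = 0.0156 m, L = 0.0602 m, θ = 105.5°: √(L² − r² sin²θ) = 0.058293 m.
v = −0.0156·326.7·0.96363·[1 + 0.0156·-0.26724/0.058293] = -4.5594 m/s.
|v| = 4.5594 m/s.

4.56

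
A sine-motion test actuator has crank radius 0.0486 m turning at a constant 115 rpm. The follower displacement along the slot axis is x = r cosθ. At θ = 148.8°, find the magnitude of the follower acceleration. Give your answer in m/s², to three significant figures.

ω = 12.04 rad/s (from 115 rpm).
x = r cosθ ⇒ ẍ = −rω² cosθ (ω constant).
|a| = rω²|cosθ| = 0.0486·(12.04)²·|cos 148.8°| = 6.0289 m/s².

6.03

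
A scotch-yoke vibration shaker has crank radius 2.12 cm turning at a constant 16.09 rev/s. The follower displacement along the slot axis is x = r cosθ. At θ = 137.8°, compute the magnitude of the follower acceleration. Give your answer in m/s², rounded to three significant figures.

161

ω = 101.1 rad/s (from 16.09 rev/s).
x = r cosθ ⇒ ẍ = −rω² cosθ (ω constant).
|a| = rω²|cosθ| = 0.0212·(101.1)²·|cos 137.8°| = 160.51 m/s².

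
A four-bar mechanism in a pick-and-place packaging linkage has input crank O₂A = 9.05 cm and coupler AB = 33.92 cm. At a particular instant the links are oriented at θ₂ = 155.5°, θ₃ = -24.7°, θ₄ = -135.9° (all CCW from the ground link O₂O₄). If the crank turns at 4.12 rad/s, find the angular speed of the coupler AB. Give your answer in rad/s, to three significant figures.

1.10

ω₂ = 4.12 rad/s
Differentiating the loop-closure r₂e^{iθ₂}+r₃e^{iθ₃}=r₁+r₄e^{iθ₄} gives r₂ω₂e^{iθ₂}+r₃ω₃e^{iθ₃}=r₄ω₄e^{iθ₄}.
Eliminating the other unknown: ω₃ = r₂ω₂ sin(θ₄−θ₂) / [r₃ sin(θ₃−θ₄)].
Numerator sine = +0.93106; denominator sine = +0.93232.
Result = 0.0905·4.12·(+0.93106) / (0.3392·(+0.93232)) = +1.0977 rad/s; magnitude 1.0977 rad/s.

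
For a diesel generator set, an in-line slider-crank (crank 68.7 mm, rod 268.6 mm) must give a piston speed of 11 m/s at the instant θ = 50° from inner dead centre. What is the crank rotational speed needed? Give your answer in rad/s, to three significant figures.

179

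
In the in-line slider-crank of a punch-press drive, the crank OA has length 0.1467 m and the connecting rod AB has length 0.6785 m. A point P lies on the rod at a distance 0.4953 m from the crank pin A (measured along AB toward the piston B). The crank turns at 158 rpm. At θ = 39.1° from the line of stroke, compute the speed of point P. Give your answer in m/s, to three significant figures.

ω = 16.55 rad/s.  Crank-pin speed |V_A| = rω = 2.4273 m/s, perpendicular to OA.
Rod angle: sinφ = −(r/L) sinθ ⇒ φ = -7.837°; ω_rod = −rω cosθ/√(L²−r²sin²θ) = -2.8024 rad/s.
V_P = V_A + ω_rod × AP, with AP = 0.4953 m along the rod.
Components: V_Px = −rω sinθ − a·ω_rod·sinφ = -1.7201 m/s;  V_Py = rω cosθ + a·ω_rod·cosφ = +0.5086 m/s.
|V_P| = √(V_Px² + V_Py²) = 1.7937 m/s.

1.79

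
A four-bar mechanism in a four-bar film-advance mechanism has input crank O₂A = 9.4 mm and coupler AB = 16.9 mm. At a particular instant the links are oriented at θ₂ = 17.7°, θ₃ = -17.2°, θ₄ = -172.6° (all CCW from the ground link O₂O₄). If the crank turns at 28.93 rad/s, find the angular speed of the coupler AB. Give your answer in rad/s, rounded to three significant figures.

ω₂ = 28.93 rad/s
Differentiating the loop-closure r₂e^{iθ₂}+r₃e^{iθ₃}=r₁+r₄e^{iθ₄} gives r₂ω₂e^{iθ₂}+r₃ω₃e^{iθ₃}=r₄ω₄e^{iθ₄}.
Eliminating the other unknown: ω₃ = r₂ω₂ sin(θ₄−θ₂) / [r₃ sin(θ₃−θ₄)].
Numerator sine = +0.17880; denominator sine = +0.41628.
Result = 0.0094·28.93·(+0.17880) / (0.0169·(+0.41628)) = +6.9116 rad/s; magnitude 6.9116 rad/s.

6.91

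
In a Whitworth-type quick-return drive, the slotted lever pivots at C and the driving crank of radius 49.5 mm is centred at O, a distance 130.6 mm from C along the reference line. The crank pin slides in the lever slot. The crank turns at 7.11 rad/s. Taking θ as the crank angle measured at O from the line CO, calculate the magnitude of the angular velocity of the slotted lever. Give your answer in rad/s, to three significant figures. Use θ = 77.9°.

1.22

ω = 7.11 rad/s
Crank pin A relative to C: A = (d + r cosθ, r sinθ); lever angle φ = atan2(r sinθ, d + r cosθ).
Differentiating tanφ: φ̇ = rω(d cosθ + r)/(d² + r² + 2dr cosθ).
d² + r² + 2dr cosθ = |CA|² = 0.0222169 m²;  d cosθ + r = +0.076876 m.
|ω_lever| = |0.0495·7.11·+0.076876| / 0.0222169 = 1.2178 rad/s.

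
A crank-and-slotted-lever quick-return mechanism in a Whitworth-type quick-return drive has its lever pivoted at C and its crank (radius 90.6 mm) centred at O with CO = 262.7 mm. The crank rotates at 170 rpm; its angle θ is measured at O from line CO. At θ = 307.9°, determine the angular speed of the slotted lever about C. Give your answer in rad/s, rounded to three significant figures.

ω = 17.8 rad/s (from 170 rpm).
Crank pin A relative to C: A = (d + r cosθ, r sinθ); lever angle φ = atan2(r sinθ, d + r cosθ).
Differentiating tanφ: φ̇ = rω(d cosθ + r)/(d² + r² + 2dr cosθ).
d² + r² + 2dr cosθ = |CA|² = 0.10646 m²;  d cosθ + r = +0.25197 m.
|ω_lever| = |0.0906·17.8·+0.25197| / 0.10646 = 3.8174 rad/s.

3.82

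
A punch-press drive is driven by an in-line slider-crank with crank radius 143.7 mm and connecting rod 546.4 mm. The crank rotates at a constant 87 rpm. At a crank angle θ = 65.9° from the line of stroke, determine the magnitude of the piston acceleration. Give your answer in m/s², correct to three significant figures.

2.75

ω = 2π·87/60 = 9.111 rad/s
x(θ) = r cosθ + √(L² − r² sin²θ); with ω constant, a = ω²·d²x/dθ².
d²x/dθ² = −r cosθ − r²(cos2θ)/√u − r⁴ sin²2θ/(4u^{3/2}),  u = L² − r² sin²θ = 0.281346 m².
Substituting r = 0.1437 m, L = 0.5464 m, θ = 65.9°: d²x/dθ² = -0.033125 m.
a = ω²·d²x/dθ² = (9.111)²·(-0.033125) = -2.7495 m/s²;  |a| = 2.7495 m/s².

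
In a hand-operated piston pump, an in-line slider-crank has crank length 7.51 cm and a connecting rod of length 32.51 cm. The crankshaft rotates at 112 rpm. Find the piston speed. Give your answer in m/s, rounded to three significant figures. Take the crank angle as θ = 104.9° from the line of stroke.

0.799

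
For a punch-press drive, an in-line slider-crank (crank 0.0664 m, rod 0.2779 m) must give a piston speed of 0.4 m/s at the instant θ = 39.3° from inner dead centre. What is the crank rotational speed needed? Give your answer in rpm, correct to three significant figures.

76.5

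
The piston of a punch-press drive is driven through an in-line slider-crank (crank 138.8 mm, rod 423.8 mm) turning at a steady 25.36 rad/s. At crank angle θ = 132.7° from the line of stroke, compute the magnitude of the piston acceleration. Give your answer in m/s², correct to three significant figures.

62.1

ω = 25.36 rad/s
x(θ) = r cosθ + √(L² − r² sin²θ); with ω constant, a = ω²·d²x/dθ².
d²x/dθ² = −r cosθ − r²(cos2θ)/√u − r⁴ sin²2θ/(4u^{3/2}),  u = L² − r² sin²θ = 0.169201 m².
Substituting r = 0.1388 m, L = 0.4238 m, θ = 132.7°: d²x/dθ² = +0.09656 m.
a = ω²·d²x/dθ² = (25.36)²·(+0.09656) = +62.101 m/s²;  |a| = 62.101 m/s².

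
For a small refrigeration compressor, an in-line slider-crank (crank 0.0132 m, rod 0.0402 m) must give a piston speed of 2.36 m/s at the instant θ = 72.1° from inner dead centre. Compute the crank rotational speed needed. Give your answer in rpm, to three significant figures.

For an in-line slider-crank, |v_piston| = rω|sinθ|·[1 + r cosθ/√(L² − r² sin²θ)].
With r = 0.0132 m, L = 0.0402 m, θ = 72.1°: the bracketed kinematic factor |dx/dθ| = 0.013896 m.
ω = v/|dx/dθ| = 2.36/0.013896 = 169.84 rad/s.
N = 60ω/(2π) = 1621.8 rpm.

1620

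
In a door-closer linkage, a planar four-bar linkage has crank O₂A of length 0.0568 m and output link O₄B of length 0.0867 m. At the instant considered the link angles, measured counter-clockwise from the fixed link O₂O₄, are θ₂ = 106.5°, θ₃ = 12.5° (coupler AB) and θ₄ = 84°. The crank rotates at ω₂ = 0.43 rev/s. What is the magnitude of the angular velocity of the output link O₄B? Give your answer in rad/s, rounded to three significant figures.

ω₂ = 2.702 rad/s (from 0.43 rev/s).
Differentiating the loop-closure r₂e^{iθ₂}+r₃e^{iθ₃}=r₁+r₄e^{iθ₄} gives r₂ω₂e^{iθ₂}+r₃ω₃e^{iθ₃}=r₄ω₄e^{iθ₄}.
Eliminating the other unknown: ω₄ = r₂ω₂ sin(θ₂−θ₃) / [r₄ sin(θ₄−θ₃)].
Numerator sine = +0.99756; denominator sine = +0.94832.
Result = 0.0568·2.702·(+0.99756) / (0.0867·(+0.94832)) = +1.8619 rad/s; magnitude 1.8619 rad/s.

1.86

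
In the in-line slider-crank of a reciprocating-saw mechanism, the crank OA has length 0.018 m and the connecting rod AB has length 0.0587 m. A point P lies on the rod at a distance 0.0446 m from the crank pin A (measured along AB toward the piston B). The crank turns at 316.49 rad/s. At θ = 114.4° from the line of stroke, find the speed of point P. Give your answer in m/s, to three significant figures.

ω = 316.5 rad/s.  Crank-pin speed |V_A| = rω = 5.6968 m/s, perpendicular to OA.
Rod angle: sinφ = −(r/L) sinθ ⇒ φ = -16.216°; ω_rod = −rω cosθ/√(L²−r²sin²θ) = +41.753 rad/s.
V_P = V_A + ω_rod × AP, with AP = 0.0446 m along the rod.
Components: V_Px = −rω sinθ − a·ω_rod·sinφ = -4.668 m/s;  V_Py = rω cosθ + a·ω_rod·cosφ = -0.56529 m/s.
|V_P| = √(V_Px² + V_Py²) = 4.7021 m/s.

4.70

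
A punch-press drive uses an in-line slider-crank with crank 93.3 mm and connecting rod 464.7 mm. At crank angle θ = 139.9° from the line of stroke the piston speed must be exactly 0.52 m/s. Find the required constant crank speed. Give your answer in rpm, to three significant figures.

97.8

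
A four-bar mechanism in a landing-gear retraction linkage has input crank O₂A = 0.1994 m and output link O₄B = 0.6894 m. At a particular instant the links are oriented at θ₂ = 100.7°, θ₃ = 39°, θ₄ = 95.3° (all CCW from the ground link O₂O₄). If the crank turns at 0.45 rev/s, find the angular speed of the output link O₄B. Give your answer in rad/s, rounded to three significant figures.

0.865

ω₂ = 2.827 rad/s (from 0.45 rev/s).
Differentiating the loop-closure r₂e^{iθ₂}+r₃e^{iθ₃}=r₁+r₄e^{iθ₄} gives r₂ω₂e^{iθ₂}+r₃ω₃e^{iθ₃}=r₄ω₄e^{iθ₄}.
Eliminating the other unknown: ω₄ = r₂ω₂ sin(θ₂−θ₃) / [r₄ sin(θ₄−θ₃)].
Numerator sine = +0.88048; denominator sine = +0.83195.
Result = 0.1994·2.827·(+0.88048) / (0.6894·(+0.83195)) = +0.8655 rad/s; magnitude 0.8655 rad/s.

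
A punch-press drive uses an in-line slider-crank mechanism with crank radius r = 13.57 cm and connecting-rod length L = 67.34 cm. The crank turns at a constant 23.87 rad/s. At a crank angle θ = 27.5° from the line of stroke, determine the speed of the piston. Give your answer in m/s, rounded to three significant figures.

1.76

ω = 23.87 rad/s
For an in-line slider-crank, x = r cosθ + √(L² − r² sin²θ), so v = −rω sinθ·[1 + r cosθ/√(L² − r² sin²θ)].
With r = 0.1357 m, L = 0.6734 m, θ = 27.5°: √(L² − r² sin²θ) = 0.67048 m.
v = −0.1357·23.87·0.46175·[1 + 0.1357·0.88701/0.67048] = -1.7642 m/s.
|v| = 1.7642 m/s.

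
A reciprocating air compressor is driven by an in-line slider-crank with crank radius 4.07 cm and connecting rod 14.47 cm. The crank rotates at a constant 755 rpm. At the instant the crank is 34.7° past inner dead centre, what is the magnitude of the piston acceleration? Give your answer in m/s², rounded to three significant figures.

ω = 2π·755/60 = 79.06 rad/s
x(θ) = r cosθ + √(L² − r² sin²θ); with ω constant, a = ω²·d²x/dθ².
d²x/dθ² = −r cosθ − r²(cos2θ)/√u − r⁴ sin²2θ/(4u^{3/2}),  u = L² − r² sin²θ = 0.0204013 m².
Substituting r = 0.0407 m, L = 0.1447 m, θ = 34.7°: d²x/dθ² = -0.037748 m.
a = ω²·d²x/dθ² = (79.06)²·(-0.037748) = -235.96 m/s²;  |a| = 235.96 m/s².

236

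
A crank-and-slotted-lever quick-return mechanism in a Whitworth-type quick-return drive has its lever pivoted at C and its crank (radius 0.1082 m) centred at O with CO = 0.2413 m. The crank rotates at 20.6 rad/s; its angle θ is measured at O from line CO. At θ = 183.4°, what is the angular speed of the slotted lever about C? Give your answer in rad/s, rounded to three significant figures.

ω = 20.6 rad/s
Crank pin A relative to C: A = (d + r cosθ, r sinθ); lever angle φ = atan2(r sinθ, d + r cosθ).
Differentiating tanφ: φ̇ = rω(d cosθ + r)/(d² + r² + 2dr cosθ).
d² + r² + 2dr cosθ = |CA|² = 0.0178075 m²;  d cosθ + r = -0.13268 m.
|ω_lever| = |0.1082·20.6·-0.13268| / 0.0178075 = 16.607 rad/s.

16.6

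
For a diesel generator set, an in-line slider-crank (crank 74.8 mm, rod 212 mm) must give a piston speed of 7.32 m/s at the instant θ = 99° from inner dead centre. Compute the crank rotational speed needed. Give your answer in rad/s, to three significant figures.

105

For an in-line slider-crank, |v_piston| = rω|sinθ|·[1 + r cosθ/√(L² − r² sin²θ)].
With r = 0.0748 m, L = 0.212 m, θ = 99°: the bracketed kinematic factor |dx/dθ| = 0.069529 m.
ω = v/|dx/dθ| = 7.32/0.069529 = 105.28 rad/s.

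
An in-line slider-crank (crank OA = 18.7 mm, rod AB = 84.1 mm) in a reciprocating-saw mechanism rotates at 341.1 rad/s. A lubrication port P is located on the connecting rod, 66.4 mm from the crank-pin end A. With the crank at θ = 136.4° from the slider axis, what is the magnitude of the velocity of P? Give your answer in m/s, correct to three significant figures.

3.95

ω = 341.1 rad/s.  Crank-pin speed |V_A| = rω = 6.3786 m/s, perpendicular to OA.
Rod angle: sinφ = −(r/L) sinθ ⇒ φ = -8.821°; ω_rod = −rω cosθ/√(L²−r²sin²θ) = +55.582 rad/s.
V_P = V_A + ω_rod × AP, with AP = 0.0664 m along the rod.
Components: V_Px = −rω sinθ − a·ω_rod·sinφ = -3.8329 m/s;  V_Py = rω cosθ + a·ω_rod·cosφ = -0.97217 m/s.
|V_P| = √(V_Px² + V_Py²) = 3.9542 m/s.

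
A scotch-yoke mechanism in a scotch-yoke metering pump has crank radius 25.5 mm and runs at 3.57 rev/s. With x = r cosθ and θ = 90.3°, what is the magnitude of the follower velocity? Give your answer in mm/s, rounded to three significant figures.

ω = 22.43 rad/s (from 3.57 rev/s).
x = r cosθ ⇒ ẋ = −rω sinθ.
|v| = rω|sinθ| = 0.0255·22.43·|sin 90.3°| = 0.57198 m/s = 571.98 mm/s.

572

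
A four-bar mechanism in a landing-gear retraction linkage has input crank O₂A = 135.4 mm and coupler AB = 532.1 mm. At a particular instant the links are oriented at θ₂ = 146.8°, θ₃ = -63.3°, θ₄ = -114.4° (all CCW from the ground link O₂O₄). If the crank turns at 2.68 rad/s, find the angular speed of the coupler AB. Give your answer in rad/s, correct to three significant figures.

0.866

ω₂ = 2.68 rad/s
Differentiating the loop-closure r₂e^{iθ₂}+r₃e^{iθ₃}=r₁+r₄e^{iθ₄} gives r₂ω₂e^{iθ₂}+r₃ω₃e^{iθ₃}=r₄ω₄e^{iθ₄}.
Eliminating the other unknown: ω₃ = r₂ω₂ sin(θ₄−θ₂) / [r₃ sin(θ₃−θ₄)].
Numerator sine = +0.98823; denominator sine = +0.77824.
Result = 0.1354·2.68·(+0.98823) / (0.5321·(+0.77824)) = +0.86597 rad/s; magnitude 0.86597 rad/s.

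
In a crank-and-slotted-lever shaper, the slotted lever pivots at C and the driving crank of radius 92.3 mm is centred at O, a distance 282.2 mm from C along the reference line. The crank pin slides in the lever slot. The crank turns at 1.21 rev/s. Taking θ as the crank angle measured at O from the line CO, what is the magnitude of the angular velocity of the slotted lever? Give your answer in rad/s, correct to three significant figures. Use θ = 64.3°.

ω = 7.603 rad/s (from 1.21 rev/s).
Crank pin A relative to C: A = (d + r cosθ, r sinθ); lever angle φ = atan2(r sinθ, d + r cosθ).
Differentiating tanφ: φ̇ = rω(d cosθ + r)/(d² + r² + 2dr cosθ).
d² + r² + 2dr cosθ = |CA|² = 0.110747 m²;  d cosθ + r = +0.21468 m.
|ω_lever| = |0.0923·7.603·+0.21468| / 0.110747 = 1.3603 rad/s.

1.36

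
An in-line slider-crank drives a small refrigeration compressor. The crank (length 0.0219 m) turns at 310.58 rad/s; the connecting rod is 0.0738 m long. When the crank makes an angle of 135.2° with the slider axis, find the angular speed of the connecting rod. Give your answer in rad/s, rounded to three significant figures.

66.9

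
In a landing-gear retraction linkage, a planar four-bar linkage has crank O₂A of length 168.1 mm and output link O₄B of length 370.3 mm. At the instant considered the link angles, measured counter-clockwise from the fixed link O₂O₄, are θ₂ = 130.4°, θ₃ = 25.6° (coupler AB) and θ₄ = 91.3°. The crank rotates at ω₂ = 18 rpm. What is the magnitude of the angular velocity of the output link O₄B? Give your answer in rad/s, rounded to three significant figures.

0.908

ω₂ = 1.885 rad/s (from 18 rpm).
Differentiating the loop-closure r₂e^{iθ₂}+r₃e^{iθ₃}=r₁+r₄e^{iθ₄} gives r₂ω₂e^{iθ₂}+r₃ω₃e^{iθ₃}=r₄ω₄e^{iθ₄}.
Eliminating the other unknown: ω₄ = r₂ω₂ sin(θ₂−θ₃) / [r₄ sin(θ₄−θ₃)].
Numerator sine = +0.96682; denominator sine = +0.91140.
Result = 0.1681·1.885·(+0.96682) / (0.3703·(+0.91140)) = +0.90772 rad/s; magnitude 0.90772 rad/s.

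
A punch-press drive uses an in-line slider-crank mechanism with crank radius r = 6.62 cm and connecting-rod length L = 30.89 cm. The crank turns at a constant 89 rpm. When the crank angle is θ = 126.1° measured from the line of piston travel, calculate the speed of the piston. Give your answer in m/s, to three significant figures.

ω = 2π·89/60 = 9.32 rad/s
For an in-line slider-crank, x = r cosθ + √(L² − r² sin²θ), so v = −rω sinθ·[1 + r cosθ/√(L² − r² sin²θ)].
With r = 0.0662 m, L = 0.3089 m, θ = 126.1°: √(L² − r² sin²θ) = 0.30423 m.
v = −0.0662·9.32·0.80799·[1 + 0.0662·-0.58920/0.30423] = -0.43461 m/s.
|v| = 0.43461 m/s.

0.435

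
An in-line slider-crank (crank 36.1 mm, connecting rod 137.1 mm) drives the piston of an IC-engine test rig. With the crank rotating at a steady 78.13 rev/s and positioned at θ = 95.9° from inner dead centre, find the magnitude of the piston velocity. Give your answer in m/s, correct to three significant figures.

17.1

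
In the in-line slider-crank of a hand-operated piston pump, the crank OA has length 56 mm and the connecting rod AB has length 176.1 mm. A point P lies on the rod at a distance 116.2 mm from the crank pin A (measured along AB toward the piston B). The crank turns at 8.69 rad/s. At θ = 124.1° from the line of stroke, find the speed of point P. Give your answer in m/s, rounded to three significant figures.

ω = 8.69 rad/s.  Crank-pin speed |V_A| = rω = 0.48664 m/s, perpendicular to OA.
Rod angle: sinφ = −(r/L) sinθ ⇒ φ = -15.267°; ω_rod = −rω cosθ/√(L²−r²sin²θ) = +1.606 rad/s.
V_P = V_A + ω_rod × AP, with AP = 0.1162 m along the rod.
Components: V_Px = −rω sinθ − a·ω_rod·sinφ = -0.35383 m/s;  V_Py = rω cosθ + a·ω_rod·cosφ = -0.092802 m/s.
|V_P| = √(V_Px² + V_Py²) = 0.3658 m/s.

0.366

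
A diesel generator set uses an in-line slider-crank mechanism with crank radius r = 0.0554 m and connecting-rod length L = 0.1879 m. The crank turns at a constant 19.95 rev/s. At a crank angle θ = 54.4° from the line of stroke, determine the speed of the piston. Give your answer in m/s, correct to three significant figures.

ω = 2π·19.9 = 125.3 rad/s
For an in-line slider-crank, x = r cosθ + √(L² − r² sin²θ), so v = −rω sinθ·[1 + r cosθ/√(L² − r² sin²θ)].
With r = 0.0554 m, L = 0.1879 m, θ = 54.4°: √(L² − r² sin²θ) = 0.18242 m.
v = −0.0554·125.3·0.81310·[1 + 0.0554·0.58212/0.18242] = -6.6447 m/s.
|v| = 6.6447 m/s.

6.64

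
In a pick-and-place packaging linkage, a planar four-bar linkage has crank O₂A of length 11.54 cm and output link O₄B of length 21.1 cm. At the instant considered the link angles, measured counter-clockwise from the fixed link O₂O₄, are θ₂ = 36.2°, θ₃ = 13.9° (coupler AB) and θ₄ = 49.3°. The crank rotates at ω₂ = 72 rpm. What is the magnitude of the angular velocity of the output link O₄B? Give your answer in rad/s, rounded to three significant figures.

ω₂ = 7.54 rad/s (from 72 rpm).
Differentiating the loop-closure r₂e^{iθ₂}+r₃e^{iθ₃}=r₁+r₄e^{iθ₄} gives r₂ω₂e^{iθ₂}+r₃ω₃e^{iθ₃}=r₄ω₄e^{iθ₄}.
Eliminating the other unknown: ω₄ = r₂ω₂ sin(θ₂−θ₃) / [r₄ sin(θ₄−θ₃)].
Numerator sine = +0.37946; denominator sine = +0.57928.
Result = 0.1154·7.54·(+0.37946) / (0.211·(+0.57928)) = +2.7012 rad/s; magnitude 2.7012 rad/s.

2.70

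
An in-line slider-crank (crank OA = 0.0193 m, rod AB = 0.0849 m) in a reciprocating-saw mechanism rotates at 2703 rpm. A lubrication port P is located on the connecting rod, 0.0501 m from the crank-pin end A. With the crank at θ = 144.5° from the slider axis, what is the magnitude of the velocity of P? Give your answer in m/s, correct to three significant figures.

3.36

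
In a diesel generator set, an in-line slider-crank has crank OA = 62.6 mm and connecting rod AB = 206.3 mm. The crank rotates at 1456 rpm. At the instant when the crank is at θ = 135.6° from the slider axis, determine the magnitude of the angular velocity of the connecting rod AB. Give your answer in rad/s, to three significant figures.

33.8

ω = 152.5 rad/s (converted from 1456 rpm).
The rod makes angle φ with the slider axis where L sinφ = r sinθ; differentiating, L cosφ·φ̇ = r ω cosθ.
L cosφ = √(L² − r² sin²θ) = 0.2016 m.
|ω_rod| = r ω |cosθ| / √(L² − r² sin²θ) = 0.0626·152.5·0.71447/0.2016 = 33.827 rad/s.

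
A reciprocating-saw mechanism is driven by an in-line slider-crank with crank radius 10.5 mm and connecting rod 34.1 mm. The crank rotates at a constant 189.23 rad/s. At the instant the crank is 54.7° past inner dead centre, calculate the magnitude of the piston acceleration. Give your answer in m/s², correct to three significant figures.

180

ω = 189.2 rad/s
x(θ) = r cosθ + √(L² − r² sin²θ); with ω constant, a = ω²·d²x/dθ².
d²x/dθ² = −r cosθ − r²(cos2θ)/√u − r⁴ sin²2θ/(4u^{3/2}),  u = L² − r² sin²θ = 0.00108937 m².
Substituting r = 0.0105 m, L = 0.0341 m, θ = 54.7°: d²x/dθ² = -0.0050332 m.
a = ω²·d²x/dθ² = (189.2)²·(-0.0050332) = -180.23 m/s²;  |a| = 180.23 m/s².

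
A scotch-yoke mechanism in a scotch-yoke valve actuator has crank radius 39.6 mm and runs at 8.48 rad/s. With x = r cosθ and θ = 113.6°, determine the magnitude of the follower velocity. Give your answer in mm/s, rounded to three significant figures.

308

ω = 8.48 rad/s
x = r cosθ ⇒ ẋ = −rω sinθ.
|v| = rω|sinθ| = 0.0396·8.48·|sin 113.6°| = 0.30772 m/s = 307.72 mm/s.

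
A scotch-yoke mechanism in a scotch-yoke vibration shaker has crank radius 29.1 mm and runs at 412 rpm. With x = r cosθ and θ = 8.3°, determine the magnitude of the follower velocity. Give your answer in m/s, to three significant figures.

ω = 43.14 rad/s (from 412 rpm).
x = r cosθ ⇒ ẋ = −rω sinθ.
|v| = rω|sinθ| = 0.0291·43.14·|sin 8.3°| = 0.18124 m/s.

0.181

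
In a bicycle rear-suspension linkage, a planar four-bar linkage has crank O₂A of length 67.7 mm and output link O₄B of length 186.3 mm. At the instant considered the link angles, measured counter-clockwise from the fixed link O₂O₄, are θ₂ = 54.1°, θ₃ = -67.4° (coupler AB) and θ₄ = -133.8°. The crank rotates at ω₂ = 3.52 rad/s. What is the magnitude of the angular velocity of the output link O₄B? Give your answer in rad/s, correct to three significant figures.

1.19

ω₂ = 3.52 rad/s
Differentiating the loop-closure r₂e^{iθ₂}+r₃e^{iθ₃}=r₁+r₄e^{iθ₄} gives r₂ω₂e^{iθ₂}+r₃ω₃e^{iθ₃}=r₄ω₄e^{iθ₄}.
Eliminating the other unknown: ω₄ = r₂ω₂ sin(θ₂−θ₃) / [r₄ sin(θ₄−θ₃)].
Numerator sine = +0.85264; denominator sine = -0.91636.
Result = 0.0677·3.52·(+0.85264) / (0.1863·(-0.91636)) = -1.1902 rad/s; magnitude 1.1902 rad/s.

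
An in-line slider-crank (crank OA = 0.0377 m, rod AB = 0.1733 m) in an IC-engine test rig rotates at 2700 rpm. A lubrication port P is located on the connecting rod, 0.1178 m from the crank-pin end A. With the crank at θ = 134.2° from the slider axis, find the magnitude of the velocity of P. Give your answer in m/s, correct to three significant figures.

7.25

ω = 282.7 rad/s.  Crank-pin speed |V_A| = rω = 10.659 m/s, perpendicular to OA.
Rod angle: sinφ = −(r/L) sinθ ⇒ φ = -8.972°; ω_rod = −rω cosθ/√(L²−r²sin²θ) = +43.413 rad/s.
V_P = V_A + ω_rod × AP, with AP = 0.1178 m along the rod.
Components: V_Px = −rω sinθ − a·ω_rod·sinφ = -6.8443 m/s;  V_Py = rω cosθ + a·ω_rod·cosφ = -2.3799 m/s.
|V_P| = √(V_Px² + V_Py²) = 7.2463 m/s.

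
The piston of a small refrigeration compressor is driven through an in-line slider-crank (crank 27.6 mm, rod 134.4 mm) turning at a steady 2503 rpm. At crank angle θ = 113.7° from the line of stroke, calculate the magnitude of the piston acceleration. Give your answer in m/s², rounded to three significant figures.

1030

ω = 2π·2503/60 = 262.1 rad/s
x(θ) = r cosθ + √(L² − r² sin²θ); with ω constant, a = ω²·d²x/dθ².
d²x/dθ² = −r cosθ − r²(cos2θ)/√u − r⁴ sin²2θ/(4u^{3/2}),  u = L² − r² sin²θ = 0.0174247 m².
Substituting r = 0.0276 m, L = 0.1344 m, θ = 113.7°: d²x/dθ² = +0.014966 m.
a = ω²·d²x/dθ² = (262.1)²·(+0.014966) = +1028.2 m/s²;  |a| = 1028.2 m/s².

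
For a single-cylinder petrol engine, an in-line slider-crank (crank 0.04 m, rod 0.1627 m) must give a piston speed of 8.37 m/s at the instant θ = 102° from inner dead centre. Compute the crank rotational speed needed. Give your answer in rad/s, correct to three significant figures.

For an in-line slider-crank, |v_piston| = rω|sinθ|·[1 + r cosθ/√(L² − r² sin²θ)].
With r = 0.04 m, L = 0.1627 m, θ = 102°: the bracketed kinematic factor |dx/dθ| = 0.037066 m.
ω = v/|dx/dθ| = 8.37/0.037066 = 225.82 rad/s.

226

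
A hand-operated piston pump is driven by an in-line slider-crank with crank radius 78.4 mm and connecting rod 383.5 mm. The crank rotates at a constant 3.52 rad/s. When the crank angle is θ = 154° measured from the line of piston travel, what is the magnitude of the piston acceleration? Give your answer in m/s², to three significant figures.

ω = 3.52 rad/s
x(θ) = r cosθ + √(L² − r² sin²θ); with ω constant, a = ω²·d²x/dθ².
d²x/dθ² = −r cosθ − r²(cos2θ)/√u − r⁴ sin²2θ/(4u^{3/2}),  u = L² − r² sin²θ = 0.145891 m².
Substituting r = 0.0784 m, L = 0.3835 m, θ = 154°: d²x/dθ² = +0.060453 m.
a = ω²·d²x/dθ² = (3.52)²·(+0.060453) = +0.74903 m/s²;  |a| = 0.74903 m/s².

0.749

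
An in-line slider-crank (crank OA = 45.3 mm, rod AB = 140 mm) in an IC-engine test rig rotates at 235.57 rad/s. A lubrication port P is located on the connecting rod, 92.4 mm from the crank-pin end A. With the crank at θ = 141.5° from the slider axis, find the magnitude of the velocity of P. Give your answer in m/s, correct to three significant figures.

6.20

ω = 235.6 rad/s.  Crank-pin speed |V_A| = rω = 10.671 m/s, perpendicular to OA.
Rod angle: sinφ = −(r/L) sinθ ⇒ φ = -11.620°; ω_rod = −rω cosθ/√(L²−r²sin²θ) = +60.902 rad/s.
V_P = V_A + ω_rod × AP, with AP = 0.0924 m along the rod.
Components: V_Px = −rω sinθ − a·ω_rod·sinφ = -5.5096 m/s;  V_Py = rω cosθ + a·ω_rod·cosφ = -2.8395 m/s.
|V_P| = √(V_Px² + V_Py²) = 6.1982 m/s.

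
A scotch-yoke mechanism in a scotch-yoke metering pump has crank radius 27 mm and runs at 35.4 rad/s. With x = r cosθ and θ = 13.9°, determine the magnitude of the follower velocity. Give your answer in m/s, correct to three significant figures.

0.230

ω = 35.4 rad/s
x = r cosθ ⇒ ẋ = −rω sinθ.
|v| = rω|sinθ| = 0.027·35.4·|sin 13.9°| = 0.22961 m/s.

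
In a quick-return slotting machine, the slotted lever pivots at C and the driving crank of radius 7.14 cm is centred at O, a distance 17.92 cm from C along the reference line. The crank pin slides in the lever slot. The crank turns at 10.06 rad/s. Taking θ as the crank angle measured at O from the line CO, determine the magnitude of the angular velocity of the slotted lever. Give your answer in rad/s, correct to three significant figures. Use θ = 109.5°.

0.290

ω = 10.06 rad/s
Crank pin A relative to C: A = (d + r cosθ, r sinθ); lever angle φ = atan2(r sinθ, d + r cosθ).
Differentiating tanφ: φ̇ = rω(d cosθ + r)/(d² + r² + 2dr cosθ).
d² + r² + 2dr cosθ = |CA|² = 0.0286686 m²;  d cosθ + r = +0.011582 m.
|ω_lever| = |0.0714·10.06·+0.011582| / 0.0286686 = 0.29018 rad/s.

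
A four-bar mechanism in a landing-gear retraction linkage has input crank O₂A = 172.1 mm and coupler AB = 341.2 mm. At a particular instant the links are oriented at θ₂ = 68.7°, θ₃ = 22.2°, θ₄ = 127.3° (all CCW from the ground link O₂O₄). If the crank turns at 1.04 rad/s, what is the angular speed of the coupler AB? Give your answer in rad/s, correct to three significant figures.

ω₂ = 1.04 rad/s
Differentiating the loop-closure r₂e^{iθ₂}+r₃e^{iθ₃}=r₁+r₄e^{iθ₄} gives r₂ω₂e^{iθ₂}+r₃ω₃e^{iθ₃}=r₄ω₄e^{iθ₄}.
Eliminating the other unknown: ω₃ = r₂ω₂ sin(θ₄−θ₂) / [r₃ sin(θ₃−θ₄)].
Numerator sine = +0.85355; denominator sine = -0.96547.
Result = 0.1721·1.04·(+0.85355) / (0.3412·(-0.96547)) = -0.46376 rad/s; magnitude 0.46376 rad/s.

0.464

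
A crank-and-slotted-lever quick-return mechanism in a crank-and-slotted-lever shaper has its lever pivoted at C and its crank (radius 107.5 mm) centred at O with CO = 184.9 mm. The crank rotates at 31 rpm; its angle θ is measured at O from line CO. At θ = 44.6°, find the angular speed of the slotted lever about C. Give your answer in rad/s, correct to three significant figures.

ω = 3.246 rad/s (from 31 rpm).
Crank pin A relative to C: A = (d + r cosθ, r sinθ); lever angle φ = atan2(r sinθ, d + r cosθ).
Differentiating tanφ: φ̇ = rω(d cosθ + r)/(d² + r² + 2dr cosθ).
d² + r² + 2dr cosθ = |CA|² = 0.0740498 m²;  d cosθ + r = +0.23915 m.
|ω_lever| = |0.1075·3.246·+0.23915| / 0.0740498 = 1.1271 rad/s.

1.13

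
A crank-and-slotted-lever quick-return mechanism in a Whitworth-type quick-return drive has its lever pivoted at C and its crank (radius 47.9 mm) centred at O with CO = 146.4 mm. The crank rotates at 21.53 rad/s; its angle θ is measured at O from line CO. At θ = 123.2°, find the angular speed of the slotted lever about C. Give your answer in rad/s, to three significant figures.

2.07

ω = 21.53 rad/s
Crank pin A relative to C: A = (d + r cosθ, r sinθ); lever angle φ = atan2(r sinθ, d + r cosθ).
Differentiating tanφ: φ̇ = rω(d cosθ + r)/(d² + r² + 2dr cosθ).
d² + r² + 2dr cosθ = |CA|² = 0.0160477 m²;  d cosθ + r = -0.032263 m.
|ω_lever| = |0.0479·21.53·-0.032263| / 0.0160477 = 2.0734 rad/s.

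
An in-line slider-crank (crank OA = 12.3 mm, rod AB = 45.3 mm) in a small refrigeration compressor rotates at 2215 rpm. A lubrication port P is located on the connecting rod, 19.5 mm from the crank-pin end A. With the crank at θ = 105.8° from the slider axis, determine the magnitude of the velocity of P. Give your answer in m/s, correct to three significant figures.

2.69

ω = 232 rad/s.  Crank-pin speed |V_A| = rω = 2.853 m/s, perpendicular to OA.
Rod angle: sinφ = −(r/L) sinθ ⇒ φ = -15.145°; ω_rod = −rω cosθ/√(L²−r²sin²θ) = +17.766 rad/s.
V_P = V_A + ω_rod × AP, with AP = 0.0195 m along the rod.
Components: V_Px = −rω sinθ − a·ω_rod·sinφ = -2.6547 m/s;  V_Py = rω cosθ + a·ω_rod·cosφ = -0.44243 m/s.
|V_P| = √(V_Px² + V_Py²) = 2.6913 m/s.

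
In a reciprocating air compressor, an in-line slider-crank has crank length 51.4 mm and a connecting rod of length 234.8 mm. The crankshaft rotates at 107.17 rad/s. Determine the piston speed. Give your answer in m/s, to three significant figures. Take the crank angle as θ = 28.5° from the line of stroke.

3.14

ω = 107.2 rad/s
For an in-line slider-crank, x = r cosθ + √(L² − r² sin²θ), so v = −rω sinθ·[1 + r cosθ/√(L² − r² sin²θ)].
With r = 0.0514 m, L = 0.2348 m, θ = 28.5°: √(L² − r² sin²θ) = 0.23352 m.
v = −0.0514·107.2·0.47716·[1 + 0.0514·0.87882/0.23352] = -3.1369 m/s.
|v| = 3.1369 m/s.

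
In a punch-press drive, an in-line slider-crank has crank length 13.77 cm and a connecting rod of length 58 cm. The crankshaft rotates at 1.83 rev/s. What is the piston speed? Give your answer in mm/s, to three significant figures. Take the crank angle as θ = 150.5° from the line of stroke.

ω = 2π·1.83 = 11.5 rad/s
For an in-line slider-crank, x = r cosθ + √(L² − r² sin²θ), so v = −rω sinθ·[1 + r cosθ/√(L² − r² sin²θ)].
With r = 0.1377 m, L = 0.58 m, θ = 150.5°: √(L² − r² sin²θ) = 0.57602 m.
v = −0.1377·11.5·0.49242·[1 + 0.1377·-0.87036/0.57602] = -0.61744 m/s.
|v| = 0.61744 m/s = 617.44 mm/s.

617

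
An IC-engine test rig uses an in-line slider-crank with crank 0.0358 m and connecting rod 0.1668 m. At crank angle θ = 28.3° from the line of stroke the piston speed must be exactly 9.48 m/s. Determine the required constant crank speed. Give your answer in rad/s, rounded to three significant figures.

469

For an in-line slider-crank, |v_piston| = rω|sinθ|·[1 + r cosθ/√(L² − r² sin²θ)].
With r = 0.0358 m, L = 0.1668 m, θ = 28.3°: the bracketed kinematic factor |dx/dθ| = 0.020196 m.
ω = v/|dx/dθ| = 9.48/0.020196 = 469.39 rad/s.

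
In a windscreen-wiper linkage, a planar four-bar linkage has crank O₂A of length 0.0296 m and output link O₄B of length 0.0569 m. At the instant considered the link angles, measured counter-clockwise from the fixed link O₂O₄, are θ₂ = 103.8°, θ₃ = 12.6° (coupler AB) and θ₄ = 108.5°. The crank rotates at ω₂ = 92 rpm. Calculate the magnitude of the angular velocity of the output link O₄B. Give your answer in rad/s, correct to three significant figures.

5.04

ω₂ = 9.634 rad/s (from 92 rpm).
Differentiating the loop-closure r₂e^{iθ₂}+r₃e^{iθ₃}=r₁+r₄e^{iθ₄} gives r₂ω₂e^{iθ₂}+r₃ω₃e^{iθ₃}=r₄ω₄e^{iθ₄}.
Eliminating the other unknown: ω₄ = r₂ω₂ sin(θ₂−θ₃) / [r₄ sin(θ₄−θ₃)].
Numerator sine = +0.99978; denominator sine = +0.99470.
Result = 0.0296·9.634·(+0.99978) / (0.0569·(+0.99470)) = +5.0374 rad/s; magnitude 5.0374 rad/s.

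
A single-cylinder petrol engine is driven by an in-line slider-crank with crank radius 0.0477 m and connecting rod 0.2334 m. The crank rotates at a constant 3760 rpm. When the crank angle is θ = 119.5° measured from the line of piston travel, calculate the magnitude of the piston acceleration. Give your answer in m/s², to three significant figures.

4420

ω = 2π·3760/60 = 393.7 rad/s
x(θ) = r cosθ + √(L² − r² sin²θ); with ω constant, a = ω²·d²x/dθ².
d²x/dθ² = −r cosθ − r²(cos2θ)/√u − r⁴ sin²2θ/(4u^{3/2}),  u = L² − r² sin²θ = 0.052752 m².
Substituting r = 0.0477 m, L = 0.2334 m, θ = 119.5°: d²x/dθ² = +0.028512 m.
a = ω²·d²x/dθ² = (393.7)²·(+0.028512) = +4420.4 m/s²;  |a| = 4420.4 m/s².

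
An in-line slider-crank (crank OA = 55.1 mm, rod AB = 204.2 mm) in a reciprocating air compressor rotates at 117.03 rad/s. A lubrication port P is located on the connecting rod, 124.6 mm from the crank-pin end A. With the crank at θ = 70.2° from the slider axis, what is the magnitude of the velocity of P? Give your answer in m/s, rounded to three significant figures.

6.47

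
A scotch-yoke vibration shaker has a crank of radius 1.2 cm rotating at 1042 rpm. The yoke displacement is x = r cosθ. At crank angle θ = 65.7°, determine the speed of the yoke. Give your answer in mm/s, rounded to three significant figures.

ω = 109.1 rad/s (from 1042 rpm).
x = r cosθ ⇒ ẋ = −rω sinθ.
|v| = rω|sinθ| = 0.012·109.1·|sin 65.7°| = 1.1934 m/s = 1193.4 mm/s.

1190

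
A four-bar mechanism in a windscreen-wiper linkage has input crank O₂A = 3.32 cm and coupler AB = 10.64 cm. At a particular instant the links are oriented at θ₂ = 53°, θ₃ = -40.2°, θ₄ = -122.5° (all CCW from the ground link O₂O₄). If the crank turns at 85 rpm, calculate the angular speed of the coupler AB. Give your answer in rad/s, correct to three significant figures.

ω₂ = 8.901 rad/s (from 85 rpm).
Differentiating the loop-closure r₂e^{iθ₂}+r₃e^{iθ₃}=r₁+r₄e^{iθ₄} gives r₂ω₂e^{iθ₂}+r₃ω₃e^{iθ₃}=r₄ω₄e^{iθ₄}.
Eliminating the other unknown: ω₃ = r₂ω₂ sin(θ₄−θ₂) / [r₃ sin(θ₃−θ₄)].
Numerator sine = -0.07846; denominator sine = +0.99098.
Result = 0.0332·8.901·(-0.07846) / (0.1064·(+0.99098)) = -0.2199 rad/s; magnitude 0.2199 rad/s.

0.220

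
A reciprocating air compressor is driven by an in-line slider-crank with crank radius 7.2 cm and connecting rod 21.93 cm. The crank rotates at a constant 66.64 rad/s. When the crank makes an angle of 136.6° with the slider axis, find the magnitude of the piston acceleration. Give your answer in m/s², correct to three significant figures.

ω = 66.64 rad/s
x(θ) = r cosθ + √(L² − r² sin²θ); with ω constant, a = ω²·d²x/dθ².
d²x/dθ² = −r cosθ − r²(cos2θ)/√u − r⁴ sin²2θ/(4u^{3/2}),  u = L² − r² sin²θ = 0.0456452 m².
Substituting r = 0.072 m, L = 0.2193 m, θ = 136.6°: d²x/dθ² = +0.050272 m.
a = ω²·d²x/dθ² = (66.64)²·(+0.050272) = +223.25 m/s²;  |a| = 223.25 m/s².

223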